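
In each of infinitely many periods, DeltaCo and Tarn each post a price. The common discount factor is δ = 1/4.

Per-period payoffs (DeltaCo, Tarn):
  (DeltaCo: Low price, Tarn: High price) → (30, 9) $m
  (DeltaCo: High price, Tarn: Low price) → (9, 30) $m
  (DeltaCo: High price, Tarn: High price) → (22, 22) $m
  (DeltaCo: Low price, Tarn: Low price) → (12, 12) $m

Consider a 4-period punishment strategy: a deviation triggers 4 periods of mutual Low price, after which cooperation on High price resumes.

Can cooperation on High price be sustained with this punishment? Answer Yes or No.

IC: δ+…+δ^4 ≥ (30−22)/(22−12) = 4/5.
At δ = 1/4: partial sum = 0.3320 < 0.8000. Cooperation not sustainable.

No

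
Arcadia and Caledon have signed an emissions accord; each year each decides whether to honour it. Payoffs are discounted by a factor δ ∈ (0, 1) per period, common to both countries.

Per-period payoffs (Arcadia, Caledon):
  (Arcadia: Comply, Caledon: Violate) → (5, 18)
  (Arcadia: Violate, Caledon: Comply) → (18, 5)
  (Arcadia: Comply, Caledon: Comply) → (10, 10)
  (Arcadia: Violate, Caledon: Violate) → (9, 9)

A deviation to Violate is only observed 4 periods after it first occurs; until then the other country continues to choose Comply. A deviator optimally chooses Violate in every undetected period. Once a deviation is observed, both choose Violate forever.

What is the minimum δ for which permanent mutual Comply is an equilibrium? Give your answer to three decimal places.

0.971

The best deviation is to choose Violate for all 4 undetected periods, earning 18 each, then 9 forever once detected.
Deviation value: 18(1−δ^4)/(1−δ) + 9δ^4/(1−δ); cooperation value: 10/(1−δ).
IC: 10 ≥ 18(1−δ^4) + 9δ^4 = 18 − 9δ^4.
So δ^4 ≥ 8/9, giving δ ≥ (8/9)^(1/4) ≈ 0.971.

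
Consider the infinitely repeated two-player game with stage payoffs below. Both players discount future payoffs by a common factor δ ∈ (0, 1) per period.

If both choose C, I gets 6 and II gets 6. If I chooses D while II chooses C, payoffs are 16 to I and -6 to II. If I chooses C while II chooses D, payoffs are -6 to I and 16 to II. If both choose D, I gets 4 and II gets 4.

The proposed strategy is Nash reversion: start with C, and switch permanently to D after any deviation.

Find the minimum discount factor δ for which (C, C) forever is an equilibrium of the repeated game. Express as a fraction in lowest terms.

5/6

One-period gain from deviating is 16 − 6 = 10. The loss is 6 − 4 = 2 in every subsequent period, with present value 2·δ/(1−δ).
Deviation is unprofitable when 2·δ/(1−δ) ≥ 10, i.e. δ/(1−δ) ≥ 5.
Equivalently δ ≥ 10/(10+2) = 5/6.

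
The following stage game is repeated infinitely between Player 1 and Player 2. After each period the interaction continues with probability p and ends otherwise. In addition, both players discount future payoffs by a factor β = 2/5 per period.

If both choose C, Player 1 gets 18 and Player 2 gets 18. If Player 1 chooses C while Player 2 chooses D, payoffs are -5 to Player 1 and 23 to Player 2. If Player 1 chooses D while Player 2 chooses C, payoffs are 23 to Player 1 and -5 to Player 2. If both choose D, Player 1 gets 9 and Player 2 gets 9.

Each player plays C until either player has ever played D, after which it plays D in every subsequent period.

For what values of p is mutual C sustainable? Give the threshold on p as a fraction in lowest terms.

Expected continuation weight on next period's payoff is β·p = 2/5·p, which plays the role of the discount factor.
Cooperation requires 2/5·p ≥ (23−18)/(23−9) = 5/14, hence p ≥ 25/28.

25/28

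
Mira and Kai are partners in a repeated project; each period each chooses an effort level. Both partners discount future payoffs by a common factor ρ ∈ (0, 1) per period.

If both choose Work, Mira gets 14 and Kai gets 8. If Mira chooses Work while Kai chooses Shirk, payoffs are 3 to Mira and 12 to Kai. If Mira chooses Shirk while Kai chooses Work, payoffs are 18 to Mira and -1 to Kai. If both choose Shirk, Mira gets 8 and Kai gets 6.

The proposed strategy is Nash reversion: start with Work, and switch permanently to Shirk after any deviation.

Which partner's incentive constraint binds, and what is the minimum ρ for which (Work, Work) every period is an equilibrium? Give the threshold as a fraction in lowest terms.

Kai; ρ ≥ 2/3

For Mira: deviation gain 18−14 = 4, per-period punishment loss 14−8 = 6. IC gives ρ ≥ 4/10 = 2/5.
For Kai: gain 4, loss 2 per period, so ρ ≥ 4/6 = 2/3.
The tighter constraint is Kai's, so cooperation needs ρ ≥ 2/3.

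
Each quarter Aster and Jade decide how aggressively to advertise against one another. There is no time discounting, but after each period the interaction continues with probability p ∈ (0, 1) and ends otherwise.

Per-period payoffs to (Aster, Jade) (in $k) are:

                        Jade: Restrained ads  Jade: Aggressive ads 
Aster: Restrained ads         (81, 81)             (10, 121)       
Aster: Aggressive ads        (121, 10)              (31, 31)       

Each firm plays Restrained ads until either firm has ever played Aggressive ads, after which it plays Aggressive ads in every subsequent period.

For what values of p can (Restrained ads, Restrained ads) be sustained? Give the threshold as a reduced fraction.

4/9

Expected cooperation value is 81 + p·81 + p²·81 + … = 81/(1−p); deviation gives 121 + p·31/(1−p).
81 ≥ 121(1−p) + 31p ⇒ 90p ≥ 40 ⇒ p ≥ 40/90 = 4/9.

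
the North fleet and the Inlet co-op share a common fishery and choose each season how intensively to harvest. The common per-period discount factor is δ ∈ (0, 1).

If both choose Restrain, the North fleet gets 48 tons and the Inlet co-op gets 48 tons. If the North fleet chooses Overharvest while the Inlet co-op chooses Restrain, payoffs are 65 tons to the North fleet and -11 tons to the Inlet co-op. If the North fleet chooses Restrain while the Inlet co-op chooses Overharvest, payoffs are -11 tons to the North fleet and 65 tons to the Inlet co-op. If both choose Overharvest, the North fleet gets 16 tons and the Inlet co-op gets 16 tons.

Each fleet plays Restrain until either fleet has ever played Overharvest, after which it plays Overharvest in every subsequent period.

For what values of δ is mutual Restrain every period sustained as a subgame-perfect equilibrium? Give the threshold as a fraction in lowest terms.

48/(1−δ) ≥ 65 + 16δ/(1−δ)
48 ≥ 65 − 49δ
δ ≥ 17/49.

17/49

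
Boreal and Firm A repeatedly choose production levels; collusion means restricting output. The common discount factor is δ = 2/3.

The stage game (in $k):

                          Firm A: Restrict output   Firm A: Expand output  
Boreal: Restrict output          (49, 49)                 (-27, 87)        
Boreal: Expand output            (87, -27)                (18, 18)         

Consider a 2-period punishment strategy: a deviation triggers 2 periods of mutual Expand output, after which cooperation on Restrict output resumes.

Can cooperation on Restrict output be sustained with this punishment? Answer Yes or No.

A one-shot deviation gives 87 now, then 18 for 2 periods, then back to 49.
Gain from deviating: (87−49) today; loss: (49−18) in each of the next 2 periods.
No-deviation condition: (49−18)(δ+…+δ^2) ≥ 87−49, i.e. δ+…+δ^2 ≥ 38/31.
At δ = 2/3: δ+…+δ^2 = 1.1111 < 1.2258.
So cooperation is not sustainable.

No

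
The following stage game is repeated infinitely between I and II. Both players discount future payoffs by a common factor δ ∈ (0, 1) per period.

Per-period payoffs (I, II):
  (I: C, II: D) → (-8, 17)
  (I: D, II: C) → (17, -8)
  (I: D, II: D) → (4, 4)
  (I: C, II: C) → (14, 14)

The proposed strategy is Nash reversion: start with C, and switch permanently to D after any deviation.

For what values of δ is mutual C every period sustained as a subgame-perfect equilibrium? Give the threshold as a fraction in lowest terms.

3/13

One-period gain from deviating is 17 − 14 = 3. The loss is 14 − 4 = 10 in every subsequent period, with present value 10·δ/(1−δ).
Deviation is unprofitable when 10·δ/(1−δ) ≥ 3, i.e. δ/(1−δ) ≥ 3/10.
Equivalently δ ≥ 3/(3+10) = 3/13.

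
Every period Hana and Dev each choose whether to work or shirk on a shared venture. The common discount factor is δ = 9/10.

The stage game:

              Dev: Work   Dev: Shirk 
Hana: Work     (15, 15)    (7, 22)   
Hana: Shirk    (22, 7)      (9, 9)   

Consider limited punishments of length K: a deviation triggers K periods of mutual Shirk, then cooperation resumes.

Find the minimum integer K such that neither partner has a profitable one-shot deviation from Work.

Need Σ_{k=1}^{K} δ^k ≥ (22−15)/(15−9) = 1.1667 at δ = 9/10.
At K = 1 the sum is 0.9000 < 1.1667; at K = 2 it is 1.7100 ≥ 1.1667.
So the minimum punishment length is K = 2.

2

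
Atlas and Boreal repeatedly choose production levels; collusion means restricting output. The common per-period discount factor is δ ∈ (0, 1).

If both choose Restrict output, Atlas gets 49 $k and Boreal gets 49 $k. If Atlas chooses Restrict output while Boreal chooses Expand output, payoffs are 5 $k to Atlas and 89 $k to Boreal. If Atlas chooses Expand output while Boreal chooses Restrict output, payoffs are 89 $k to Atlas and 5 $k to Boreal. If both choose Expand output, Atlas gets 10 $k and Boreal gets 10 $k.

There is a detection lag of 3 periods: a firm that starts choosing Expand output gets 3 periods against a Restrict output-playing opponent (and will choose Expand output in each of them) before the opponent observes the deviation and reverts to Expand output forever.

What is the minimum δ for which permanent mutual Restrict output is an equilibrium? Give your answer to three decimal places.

The best deviation is to choose Expand output for all 3 undetected periods, earning 89 each, then 10 forever once detected.
Deviation value: 89(1−δ^3)/(1−δ) + 10δ^3/(1−δ); cooperation value: 49/(1−δ).
IC: 49 ≥ 89(1−δ^3) + 10δ^3 = 89 − 79δ^3.
So δ^3 ≥ 40/79, giving δ ≥ (40/79)^(1/3) ≈ 0.797.

0.797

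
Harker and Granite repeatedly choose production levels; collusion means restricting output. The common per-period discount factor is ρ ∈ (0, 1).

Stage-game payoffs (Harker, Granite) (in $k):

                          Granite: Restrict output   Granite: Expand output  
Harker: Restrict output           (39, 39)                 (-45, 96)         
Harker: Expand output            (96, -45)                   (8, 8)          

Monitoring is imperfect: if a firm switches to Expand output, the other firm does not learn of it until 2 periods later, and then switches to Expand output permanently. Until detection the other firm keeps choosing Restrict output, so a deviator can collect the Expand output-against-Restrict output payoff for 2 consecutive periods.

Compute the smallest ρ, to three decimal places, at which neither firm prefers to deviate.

0.805

A deviator earns 96 for 2 periods, then 8 forever; cooperating earns 39 forever. Multiplying the IC by (1−ρ):
39 ≥ 96(1−ρ^2) + 8ρ^2, so 88·ρ^2 ≥ 57 and ρ^2 ≥ 57/88.
ρ ≥ (57/88)^(1/2) ≈ 0.805.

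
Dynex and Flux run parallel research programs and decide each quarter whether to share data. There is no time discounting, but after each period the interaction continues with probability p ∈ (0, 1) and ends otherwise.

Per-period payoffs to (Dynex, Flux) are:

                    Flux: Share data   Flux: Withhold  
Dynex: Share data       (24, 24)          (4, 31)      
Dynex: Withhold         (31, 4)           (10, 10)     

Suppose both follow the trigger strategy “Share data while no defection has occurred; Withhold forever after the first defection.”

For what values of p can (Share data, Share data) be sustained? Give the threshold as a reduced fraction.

1/3

With no time discounting, the continuation probability p plays the role of the discount factor.
Grim-trigger IC: 24/(1−p) ≥ 31 + 10p/(1−p) ⇒ p ≥ (31−24)/(31−10) = 1/3.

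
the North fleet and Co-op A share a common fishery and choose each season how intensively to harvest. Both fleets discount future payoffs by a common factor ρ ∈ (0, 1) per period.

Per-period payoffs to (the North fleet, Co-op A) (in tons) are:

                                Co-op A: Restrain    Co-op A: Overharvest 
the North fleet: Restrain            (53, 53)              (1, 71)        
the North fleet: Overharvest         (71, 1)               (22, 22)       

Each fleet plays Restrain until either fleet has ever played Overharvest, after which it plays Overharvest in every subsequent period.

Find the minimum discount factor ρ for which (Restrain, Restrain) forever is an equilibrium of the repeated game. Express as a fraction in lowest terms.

18/49

Under grim trigger the critical discount factor is (T−C)/(T−P) with T = 71, C = 53, P = 22.
ρ* = (71−53)/(71−22) = 18/49.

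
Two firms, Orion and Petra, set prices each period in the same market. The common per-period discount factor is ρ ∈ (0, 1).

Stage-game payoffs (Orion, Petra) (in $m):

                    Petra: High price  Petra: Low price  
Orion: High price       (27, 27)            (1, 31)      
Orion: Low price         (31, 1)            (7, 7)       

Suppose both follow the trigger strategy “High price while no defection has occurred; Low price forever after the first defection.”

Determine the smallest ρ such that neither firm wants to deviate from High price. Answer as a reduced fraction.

Cooperation forever yields 27 each period: 27/(1−ρ).
Deviating yields 31 once, then 7 forever: 31 + 7ρ/(1−ρ).
No profitable deviation requires 27/(1−ρ) ≥ 31 + 7ρ/(1−ρ).
Multiplying by (1−ρ): 27 ≥ 31(1−ρ) + 7ρ = 31 − 24ρ.
So 24ρ ≥ 4, i.e. ρ ≥ 4/24 = 1/6.

1/6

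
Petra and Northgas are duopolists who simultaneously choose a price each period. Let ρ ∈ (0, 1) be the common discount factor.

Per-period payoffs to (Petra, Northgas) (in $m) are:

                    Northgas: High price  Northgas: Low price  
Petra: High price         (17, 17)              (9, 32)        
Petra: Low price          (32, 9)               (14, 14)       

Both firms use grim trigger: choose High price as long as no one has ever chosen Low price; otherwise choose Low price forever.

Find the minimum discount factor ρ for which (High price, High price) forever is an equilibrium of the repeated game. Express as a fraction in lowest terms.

5/6

Under grim trigger the critical discount factor is (T−C)/(T−P) with T = 32, C = 17, P = 14.
ρ* = (32−17)/(32−14) = 15/18 = 5/6.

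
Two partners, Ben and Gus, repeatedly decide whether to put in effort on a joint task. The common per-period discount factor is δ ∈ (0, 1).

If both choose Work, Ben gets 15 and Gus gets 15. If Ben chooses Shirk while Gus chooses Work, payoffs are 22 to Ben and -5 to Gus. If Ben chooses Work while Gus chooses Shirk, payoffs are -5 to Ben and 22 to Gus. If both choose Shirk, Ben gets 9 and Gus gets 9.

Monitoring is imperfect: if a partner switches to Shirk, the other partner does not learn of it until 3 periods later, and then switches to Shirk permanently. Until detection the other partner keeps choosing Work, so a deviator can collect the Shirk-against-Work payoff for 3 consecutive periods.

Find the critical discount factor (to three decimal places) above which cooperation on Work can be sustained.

The best deviation is to choose Shirk for all 3 undetected periods, earning 22 each, then 9 forever once detected.
Deviation value: 22(1−δ^3)/(1−δ) + 9δ^3/(1−δ); cooperation value: 15/(1−δ).
IC: 15 ≥ 22(1−δ^3) + 9δ^3 = 22 − 13δ^3.
So δ^3 ≥ 7/13, giving δ ≥ (7/13)^(1/3) ≈ 0.814.

0.814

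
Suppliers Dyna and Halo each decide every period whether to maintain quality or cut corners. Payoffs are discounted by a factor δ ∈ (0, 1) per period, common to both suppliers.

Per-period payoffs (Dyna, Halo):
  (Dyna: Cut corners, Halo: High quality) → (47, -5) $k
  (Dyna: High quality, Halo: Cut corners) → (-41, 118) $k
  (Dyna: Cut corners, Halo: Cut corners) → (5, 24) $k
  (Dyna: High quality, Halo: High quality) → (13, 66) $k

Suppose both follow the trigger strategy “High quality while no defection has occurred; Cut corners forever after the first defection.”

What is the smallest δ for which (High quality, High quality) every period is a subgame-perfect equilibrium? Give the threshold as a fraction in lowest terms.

For Dyna: deviation gain 47−13 = 34, per-period punishment loss 13−5 = 8. IC gives δ ≥ 34/42 = 17/21.
For Halo: gain 52, loss 42 per period, so δ ≥ 52/94 = 26/47.
The tighter constraint is Dyna's, so cooperation needs δ ≥ 17/21.

17/21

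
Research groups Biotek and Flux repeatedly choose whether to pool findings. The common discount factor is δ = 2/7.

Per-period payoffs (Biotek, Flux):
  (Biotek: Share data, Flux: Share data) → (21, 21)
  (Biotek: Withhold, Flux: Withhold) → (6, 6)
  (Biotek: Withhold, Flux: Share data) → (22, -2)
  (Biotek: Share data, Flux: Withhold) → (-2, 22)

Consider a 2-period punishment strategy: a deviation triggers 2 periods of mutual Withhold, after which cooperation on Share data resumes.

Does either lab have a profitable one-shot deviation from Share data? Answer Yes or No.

No

Comparing payoff streams over the 3 periods until play realigns: cooperate → 21(1+δ+…+δ^2); deviate → 22 + 6(δ+…+δ^2).
Cooperation is sustained iff (21−6)(δ+…+δ^2) ≥ 22−21.
δ+…+δ^2 = 2/7·(1−(2/7)^2)/(1−2/7) = 0.3673, and (22−21)/(21−6) = 0.0667.
0.3673 ≥ 0.0667, so cooperation is sustainable.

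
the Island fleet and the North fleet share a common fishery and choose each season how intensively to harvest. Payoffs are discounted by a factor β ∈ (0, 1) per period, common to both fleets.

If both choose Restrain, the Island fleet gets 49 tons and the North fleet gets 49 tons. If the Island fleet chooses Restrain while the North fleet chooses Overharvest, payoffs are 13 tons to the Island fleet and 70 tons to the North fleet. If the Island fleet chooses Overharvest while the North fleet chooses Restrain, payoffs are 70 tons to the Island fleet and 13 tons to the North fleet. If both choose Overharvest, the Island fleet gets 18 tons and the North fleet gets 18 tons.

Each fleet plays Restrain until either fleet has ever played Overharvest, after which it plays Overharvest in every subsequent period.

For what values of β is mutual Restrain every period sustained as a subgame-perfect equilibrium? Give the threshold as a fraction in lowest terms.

One-period gain from deviating is 70 − 49 = 21. The loss is 49 − 18 = 31 in every subsequent period, with present value 31·β/(1−β).
Deviation is unprofitable when 31·β/(1−β) ≥ 21, i.e. β/(1−β) ≥ 21/31.
Equivalently β ≥ 21/(21+31) = 21/52.

21/52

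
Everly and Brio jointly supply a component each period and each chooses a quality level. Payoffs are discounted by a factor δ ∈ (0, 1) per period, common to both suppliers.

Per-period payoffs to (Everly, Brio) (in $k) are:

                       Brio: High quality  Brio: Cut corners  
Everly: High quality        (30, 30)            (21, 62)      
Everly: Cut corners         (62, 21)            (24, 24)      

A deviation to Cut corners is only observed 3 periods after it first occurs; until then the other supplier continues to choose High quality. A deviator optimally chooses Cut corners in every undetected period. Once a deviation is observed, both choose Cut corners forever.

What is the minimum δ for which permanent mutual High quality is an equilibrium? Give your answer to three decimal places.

0.944

The best deviation is to choose Cut corners for all 3 undetected periods, earning 62 each, then 24 forever once detected.
Deviation value: 62(1−δ^3)/(1−δ) + 24δ^3/(1−δ); cooperation value: 30/(1−δ).
IC: 30 ≥ 62(1−δ^3) + 24δ^3 = 62 − 38δ^3.
So δ^3 ≥ 32/38 = 16/19, giving δ ≥ (16/19)^(1/3) ≈ 0.944.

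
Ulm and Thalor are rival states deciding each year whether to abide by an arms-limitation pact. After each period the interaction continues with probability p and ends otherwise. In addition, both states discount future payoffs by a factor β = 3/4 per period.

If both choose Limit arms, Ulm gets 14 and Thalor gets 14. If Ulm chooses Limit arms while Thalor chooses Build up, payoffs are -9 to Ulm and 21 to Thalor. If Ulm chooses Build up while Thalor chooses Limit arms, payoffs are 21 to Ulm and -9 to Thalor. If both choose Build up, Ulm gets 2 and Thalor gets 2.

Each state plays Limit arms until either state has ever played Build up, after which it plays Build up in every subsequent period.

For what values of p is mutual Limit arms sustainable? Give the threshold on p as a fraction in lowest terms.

Expected continuation weight on next period's payoff is β·p = 3/4·p, which plays the role of the discount factor.
Cooperation requires 3/4·p ≥ (21−14)/(21−2) = 7/19, hence p ≥ 28/57.

28/57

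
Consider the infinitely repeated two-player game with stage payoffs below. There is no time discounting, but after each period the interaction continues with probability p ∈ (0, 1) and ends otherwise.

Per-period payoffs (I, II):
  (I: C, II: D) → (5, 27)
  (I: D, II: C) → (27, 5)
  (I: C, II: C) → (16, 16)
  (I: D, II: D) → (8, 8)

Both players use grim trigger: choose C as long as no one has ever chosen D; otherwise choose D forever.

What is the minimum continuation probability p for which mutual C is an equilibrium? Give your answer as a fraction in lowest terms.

11/19

With no time discounting, the continuation probability p plays the role of the discount factor.
Grim-trigger IC: 16/(1−p) ≥ 27 + 8p/(1−p) ⇒ p ≥ (27−16)/(27−8) = 11/19.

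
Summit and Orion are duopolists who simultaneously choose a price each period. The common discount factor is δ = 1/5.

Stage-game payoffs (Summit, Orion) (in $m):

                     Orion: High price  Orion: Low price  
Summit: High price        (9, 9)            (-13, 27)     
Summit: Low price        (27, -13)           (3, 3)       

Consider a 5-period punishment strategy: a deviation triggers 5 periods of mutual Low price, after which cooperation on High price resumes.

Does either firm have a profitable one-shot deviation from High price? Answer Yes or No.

Yes

IC: δ+…+δ^5 ≥ (27−9)/(9−3) = 3.
At δ = 1/5: partial sum = 0.2499 < 3.0000. Cooperation not sustainable.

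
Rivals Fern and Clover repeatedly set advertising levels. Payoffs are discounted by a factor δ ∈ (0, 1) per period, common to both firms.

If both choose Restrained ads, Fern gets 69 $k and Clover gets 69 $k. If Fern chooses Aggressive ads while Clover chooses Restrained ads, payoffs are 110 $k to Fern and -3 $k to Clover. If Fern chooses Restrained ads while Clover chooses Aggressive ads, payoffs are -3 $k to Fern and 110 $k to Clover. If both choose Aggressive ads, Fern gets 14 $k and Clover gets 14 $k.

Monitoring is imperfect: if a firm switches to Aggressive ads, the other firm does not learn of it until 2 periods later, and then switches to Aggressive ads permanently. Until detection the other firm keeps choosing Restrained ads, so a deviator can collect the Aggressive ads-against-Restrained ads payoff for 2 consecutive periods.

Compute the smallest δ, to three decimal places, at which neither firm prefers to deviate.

0.654

A deviator earns 110 for 2 periods, then 14 forever; cooperating earns 69 forever. Multiplying the IC by (1−δ):
69 ≥ 110(1−δ^2) + 14δ^2, so 96·δ^2 ≥ 41 and δ^2 ≥ 41/96.
δ ≥ (41/96)^(1/2) ≈ 0.654.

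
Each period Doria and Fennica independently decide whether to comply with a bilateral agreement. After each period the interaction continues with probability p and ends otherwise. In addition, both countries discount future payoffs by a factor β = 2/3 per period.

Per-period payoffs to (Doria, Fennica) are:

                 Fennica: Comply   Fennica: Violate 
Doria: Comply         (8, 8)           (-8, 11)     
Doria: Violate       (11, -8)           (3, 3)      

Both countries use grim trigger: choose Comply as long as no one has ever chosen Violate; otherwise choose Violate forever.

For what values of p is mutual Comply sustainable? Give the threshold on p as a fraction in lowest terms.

9/16

Expected continuation weight on next period's payoff is β·p = 2/3·p, which plays the role of the discount factor.
Cooperation requires 2/3·p ≥ (11−8)/(11−3) = 3/8, hence p ≥ 9/16.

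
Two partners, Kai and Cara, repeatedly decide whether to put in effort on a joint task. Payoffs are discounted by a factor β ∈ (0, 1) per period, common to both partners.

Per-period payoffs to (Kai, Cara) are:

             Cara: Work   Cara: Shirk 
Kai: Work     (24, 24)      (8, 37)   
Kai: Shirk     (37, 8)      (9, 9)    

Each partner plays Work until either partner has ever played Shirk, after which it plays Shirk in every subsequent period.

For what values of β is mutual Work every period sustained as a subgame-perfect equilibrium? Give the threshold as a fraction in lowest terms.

Under grim trigger the critical discount factor is (T−C)/(T−P) with T = 37, C = 24, P = 9.
β* = (37−24)/(37−9) = 13/28.

13/28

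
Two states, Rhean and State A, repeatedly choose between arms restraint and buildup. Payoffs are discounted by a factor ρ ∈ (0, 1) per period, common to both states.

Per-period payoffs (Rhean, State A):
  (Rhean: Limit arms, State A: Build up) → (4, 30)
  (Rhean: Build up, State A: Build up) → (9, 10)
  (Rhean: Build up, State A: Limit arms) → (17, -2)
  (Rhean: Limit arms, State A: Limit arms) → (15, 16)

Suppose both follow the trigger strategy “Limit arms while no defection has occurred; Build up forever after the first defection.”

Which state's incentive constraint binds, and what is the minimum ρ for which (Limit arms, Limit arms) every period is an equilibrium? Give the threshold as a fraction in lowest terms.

For Rhean: deviation gain 17−15 = 2, per-period punishment loss 15−9 = 6. IC gives ρ ≥ 2/8 = 1/4.
For State A: gain 14, loss 6 per period, so ρ ≥ 14/20 = 7/10.
The tighter constraint is State A's, so cooperation needs ρ ≥ 7/10.

State A; ρ ≥ 7/10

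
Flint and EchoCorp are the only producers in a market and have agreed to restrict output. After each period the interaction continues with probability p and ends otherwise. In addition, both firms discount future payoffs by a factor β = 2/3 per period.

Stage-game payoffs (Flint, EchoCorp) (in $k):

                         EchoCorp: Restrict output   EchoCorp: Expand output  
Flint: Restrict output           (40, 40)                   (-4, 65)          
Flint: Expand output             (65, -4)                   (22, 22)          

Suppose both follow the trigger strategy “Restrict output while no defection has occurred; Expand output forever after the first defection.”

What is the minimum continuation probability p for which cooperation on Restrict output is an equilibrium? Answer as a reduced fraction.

With continuation probability p and discount β, the effective per-period discount factor is βp.
Grim-trigger IC: βp ≥ (65−40)/(65−22) = 25/43.
So p ≥ (25/43)/(2/3) = 75/86.

75/86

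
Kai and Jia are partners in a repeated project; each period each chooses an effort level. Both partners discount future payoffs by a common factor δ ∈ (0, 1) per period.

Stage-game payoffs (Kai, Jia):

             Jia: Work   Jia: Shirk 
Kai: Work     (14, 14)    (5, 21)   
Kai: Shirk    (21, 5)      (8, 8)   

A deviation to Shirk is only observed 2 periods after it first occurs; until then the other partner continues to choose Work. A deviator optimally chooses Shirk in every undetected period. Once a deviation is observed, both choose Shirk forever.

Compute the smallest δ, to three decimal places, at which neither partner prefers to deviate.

0.734

A deviator earns 21 for 2 periods, then 8 forever; cooperating earns 14 forever. Multiplying the IC by (1−δ):
14 ≥ 21(1−δ^2) + 8δ^2, so 13·δ^2 ≥ 7 and δ^2 ≥ 7/13.
δ ≥ (7/13)^(1/2) ≈ 0.734.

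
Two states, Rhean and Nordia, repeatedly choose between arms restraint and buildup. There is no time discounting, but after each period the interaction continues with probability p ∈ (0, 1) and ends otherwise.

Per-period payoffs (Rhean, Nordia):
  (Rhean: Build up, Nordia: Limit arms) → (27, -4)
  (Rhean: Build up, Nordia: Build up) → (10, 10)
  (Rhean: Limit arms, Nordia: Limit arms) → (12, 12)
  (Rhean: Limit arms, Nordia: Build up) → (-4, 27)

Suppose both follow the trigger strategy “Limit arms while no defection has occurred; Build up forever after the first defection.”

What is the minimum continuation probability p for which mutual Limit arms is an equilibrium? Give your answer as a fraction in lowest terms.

With no time discounting, the continuation probability p plays the role of the discount factor.
Grim-trigger IC: 12/(1−p) ≥ 27 + 10p/(1−p) ⇒ p ≥ (27−12)/(27−10) = 15/17.

15/17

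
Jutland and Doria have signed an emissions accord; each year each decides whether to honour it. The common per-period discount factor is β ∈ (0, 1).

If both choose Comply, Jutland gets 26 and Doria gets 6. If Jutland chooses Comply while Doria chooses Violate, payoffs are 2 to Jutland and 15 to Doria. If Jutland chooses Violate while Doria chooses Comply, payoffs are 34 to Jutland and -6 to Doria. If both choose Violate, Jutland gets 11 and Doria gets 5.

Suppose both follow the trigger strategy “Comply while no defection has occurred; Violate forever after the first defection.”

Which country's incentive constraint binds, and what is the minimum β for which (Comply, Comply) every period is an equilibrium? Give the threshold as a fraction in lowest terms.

Doria; β ≥ 9/10

For Jutland: deviation gain 34−26 = 8, per-period punishment loss 26−11 = 15. IC gives β ≥ 8/23.
For Doria: gain 9, loss 1 per period, so β ≥ 9/10.
The tighter constraint is Doria's, so cooperation needs β ≥ 9/10.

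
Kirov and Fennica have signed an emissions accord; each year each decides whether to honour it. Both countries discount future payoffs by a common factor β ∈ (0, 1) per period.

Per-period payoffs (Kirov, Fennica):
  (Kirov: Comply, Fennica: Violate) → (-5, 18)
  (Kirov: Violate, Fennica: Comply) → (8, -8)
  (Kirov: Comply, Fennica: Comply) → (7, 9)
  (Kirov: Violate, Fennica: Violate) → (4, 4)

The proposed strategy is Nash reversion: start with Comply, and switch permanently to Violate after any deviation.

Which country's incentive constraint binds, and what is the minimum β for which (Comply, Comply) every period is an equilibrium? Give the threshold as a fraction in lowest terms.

Kirov's threshold: (8−7)/(8−4) = 1/4.
Fennica's threshold: (18−9)/(18−4) = 9/14.
1/4 < 9/14, so Fennica binds and β* = 9/14.

Fennica; β ≥ 9/14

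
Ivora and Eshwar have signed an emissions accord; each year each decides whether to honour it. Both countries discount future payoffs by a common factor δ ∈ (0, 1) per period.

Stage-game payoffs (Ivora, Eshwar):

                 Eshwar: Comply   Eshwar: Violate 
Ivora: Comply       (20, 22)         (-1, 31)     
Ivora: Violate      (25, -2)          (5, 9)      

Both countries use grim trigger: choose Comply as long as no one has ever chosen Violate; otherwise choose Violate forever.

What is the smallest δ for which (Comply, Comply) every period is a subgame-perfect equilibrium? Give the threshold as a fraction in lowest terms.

Ivora: cooperation gives 20 each period; deviation gives 25 once then 5 forever.
  20/(1−δ) ≥ 25 + 5δ/(1−δ) ⇒ δ ≥ 5/20 = 1/4.
Eshwar: cooperation gives 22 each period; deviation gives 31 once then 9 forever.
  δ ≥ 9/22.
Both must hold, so the binding constraint is Eshwar's: δ ≥ 9/22.

9/22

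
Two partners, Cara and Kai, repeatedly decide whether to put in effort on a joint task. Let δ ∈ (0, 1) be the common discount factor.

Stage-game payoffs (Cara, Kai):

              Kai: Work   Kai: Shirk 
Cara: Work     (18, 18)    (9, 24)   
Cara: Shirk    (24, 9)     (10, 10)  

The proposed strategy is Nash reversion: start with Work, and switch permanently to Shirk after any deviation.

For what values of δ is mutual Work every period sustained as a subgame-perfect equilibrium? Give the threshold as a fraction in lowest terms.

Cooperation forever yields 18 each period: 18/(1−δ).
Deviating yields 24 once, then 10 forever: 24 + 10δ/(1−δ).
No profitable deviation requires 18/(1−δ) ≥ 24 + 10δ/(1−δ).
Multiplying by (1−δ): 18 ≥ 24(1−δ) + 10δ = 24 − 14δ.
So 14δ ≥ 6, i.e. δ ≥ 6/14 = 3/7.

3/7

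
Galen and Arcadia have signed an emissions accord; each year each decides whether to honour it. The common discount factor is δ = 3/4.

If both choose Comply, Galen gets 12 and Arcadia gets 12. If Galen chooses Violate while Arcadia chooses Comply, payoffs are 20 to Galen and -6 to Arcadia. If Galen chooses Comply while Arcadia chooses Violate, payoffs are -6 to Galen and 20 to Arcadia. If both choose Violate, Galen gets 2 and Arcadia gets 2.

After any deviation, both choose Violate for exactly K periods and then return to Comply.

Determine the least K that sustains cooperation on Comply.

2

Need Σ_{k=1}^{K} δ^k ≥ (20−12)/(12−2) = 0.8000 at δ = 3/4.
At K = 1 the sum is 0.7500 < 0.8000; at K = 2 it is 1.3125 ≥ 0.8000.
So the minimum punishment length is K = 2.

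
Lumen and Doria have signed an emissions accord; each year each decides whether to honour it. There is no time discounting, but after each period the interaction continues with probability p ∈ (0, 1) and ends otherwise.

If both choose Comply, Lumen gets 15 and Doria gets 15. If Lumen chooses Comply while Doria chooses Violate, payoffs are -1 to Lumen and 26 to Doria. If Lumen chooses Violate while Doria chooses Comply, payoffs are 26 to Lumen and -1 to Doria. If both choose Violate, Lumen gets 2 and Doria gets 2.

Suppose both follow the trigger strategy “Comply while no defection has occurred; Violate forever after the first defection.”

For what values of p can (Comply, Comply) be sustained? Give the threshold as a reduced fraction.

11/24

Expected cooperation value is 15 + p·15 + p²·15 + … = 15/(1−p); deviation gives 26 + p·2/(1−p).
15 ≥ 26(1−p) + 2p ⇒ 24p ≥ 11 ⇒ p ≥ 11/24.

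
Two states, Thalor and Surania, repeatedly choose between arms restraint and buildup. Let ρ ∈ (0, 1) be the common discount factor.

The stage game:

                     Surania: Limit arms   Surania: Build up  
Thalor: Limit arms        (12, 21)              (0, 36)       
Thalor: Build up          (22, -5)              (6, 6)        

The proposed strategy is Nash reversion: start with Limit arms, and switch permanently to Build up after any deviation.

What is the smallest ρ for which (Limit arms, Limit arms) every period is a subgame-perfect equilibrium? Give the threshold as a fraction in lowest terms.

5/8

Thalor's threshold: (22−12)/(22−6) = 5/8.
Surania's threshold: (36−21)/(36−6) = 1/2.
5/8 > 1/2, so Thalor binds and ρ* = 5/8.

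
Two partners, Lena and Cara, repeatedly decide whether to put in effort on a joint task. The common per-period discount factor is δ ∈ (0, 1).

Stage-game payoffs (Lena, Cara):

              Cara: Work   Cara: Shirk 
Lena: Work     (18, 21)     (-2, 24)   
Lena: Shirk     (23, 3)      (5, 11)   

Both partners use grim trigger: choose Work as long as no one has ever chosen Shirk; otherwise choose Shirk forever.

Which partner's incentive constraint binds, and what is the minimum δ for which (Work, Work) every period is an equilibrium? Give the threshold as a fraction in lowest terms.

Lena: cooperation gives 18 each period; deviation gives 23 once then 5 forever.
  18/(1−δ) ≥ 23 + 5δ/(1−δ) ⇒ δ ≥ 5/18.
Cara: cooperation gives 21 each period; deviation gives 24 once then 11 forever.
  δ ≥ 3/13.
Both must hold, so the binding constraint is Lena's: δ ≥ 5/18.

Lena; δ ≥ 5/18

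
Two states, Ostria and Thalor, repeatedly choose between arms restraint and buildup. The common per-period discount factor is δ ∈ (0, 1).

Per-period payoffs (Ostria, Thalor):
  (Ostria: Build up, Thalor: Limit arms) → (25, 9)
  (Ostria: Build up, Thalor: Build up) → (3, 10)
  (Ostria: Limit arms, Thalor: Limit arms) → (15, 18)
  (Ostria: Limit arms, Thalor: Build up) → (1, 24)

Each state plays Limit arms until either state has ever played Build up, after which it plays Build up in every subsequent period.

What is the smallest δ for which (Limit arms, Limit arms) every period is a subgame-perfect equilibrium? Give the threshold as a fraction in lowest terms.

Ostria's threshold: (25−15)/(25−3) = 5/11.
Thalor's threshold: (24−18)/(24−10) = 3/7.
5/11 > 3/7, so Ostria binds and δ* = 5/11.

5/11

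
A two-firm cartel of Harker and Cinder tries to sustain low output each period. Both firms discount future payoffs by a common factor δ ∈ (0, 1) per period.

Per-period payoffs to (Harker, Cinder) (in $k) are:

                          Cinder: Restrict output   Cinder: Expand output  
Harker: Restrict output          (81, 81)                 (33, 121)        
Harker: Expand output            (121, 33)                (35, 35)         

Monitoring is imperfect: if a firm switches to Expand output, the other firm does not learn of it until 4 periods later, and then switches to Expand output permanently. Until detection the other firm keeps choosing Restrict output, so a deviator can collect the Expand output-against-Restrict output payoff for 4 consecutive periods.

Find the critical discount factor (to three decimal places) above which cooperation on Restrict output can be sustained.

0.826

A deviator earns 121 for 4 periods, then 35 forever; cooperating earns 81 forever. Multiplying the IC by (1−δ):
81 ≥ 121(1−δ^4) + 35δ^4, so 86·δ^4 ≥ 40 and δ^4 ≥ 20/43.
δ ≥ (20/43)^(1/4) ≈ 0.826.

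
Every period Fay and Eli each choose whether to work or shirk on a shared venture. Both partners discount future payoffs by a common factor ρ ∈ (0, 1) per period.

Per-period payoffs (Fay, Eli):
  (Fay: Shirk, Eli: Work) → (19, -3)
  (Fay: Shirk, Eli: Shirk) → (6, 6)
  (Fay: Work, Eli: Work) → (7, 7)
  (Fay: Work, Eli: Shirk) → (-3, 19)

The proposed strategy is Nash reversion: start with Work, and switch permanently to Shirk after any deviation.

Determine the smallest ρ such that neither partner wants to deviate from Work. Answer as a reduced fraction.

Cooperation forever yields 7 each period: 7/(1−ρ).
Deviating yields 19 once, then 6 forever: 19 + 6ρ/(1−ρ).
No profitable deviation requires 7/(1−ρ) ≥ 19 + 6ρ/(1−ρ).
Multiplying by (1−ρ): 7 ≥ 19(1−ρ) + 6ρ = 19 − 13ρ.
So 13ρ ≥ 12, i.e. ρ ≥ 12/13.

12/13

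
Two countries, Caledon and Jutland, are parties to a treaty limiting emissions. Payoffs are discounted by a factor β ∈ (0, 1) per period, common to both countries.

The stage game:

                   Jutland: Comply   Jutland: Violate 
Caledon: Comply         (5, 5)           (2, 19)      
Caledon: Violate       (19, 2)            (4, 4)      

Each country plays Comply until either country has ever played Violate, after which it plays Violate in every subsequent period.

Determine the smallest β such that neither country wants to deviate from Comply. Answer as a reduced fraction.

14/15

5/(1−β) ≥ 19 + 4β/(1−β)
5 ≥ 19 − 15β
β ≥ 14/15.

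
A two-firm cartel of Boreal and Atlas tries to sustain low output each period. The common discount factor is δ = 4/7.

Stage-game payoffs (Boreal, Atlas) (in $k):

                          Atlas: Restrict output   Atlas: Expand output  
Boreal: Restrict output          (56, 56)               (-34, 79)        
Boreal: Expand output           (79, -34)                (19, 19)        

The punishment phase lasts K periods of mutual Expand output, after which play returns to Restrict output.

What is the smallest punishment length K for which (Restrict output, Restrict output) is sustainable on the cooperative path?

No profitable deviation requires (56−19)(δ+…+δ^K) ≥ 79−56, i.e. δ+…+δ^K ≥ 23/37 ≈ 0.6216.
With δ = 4/7, the partial sums are K=1: 0.5714, K=2: 0.8980.
K = 2 is the first length at which the sum reaches 0.6216.

2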